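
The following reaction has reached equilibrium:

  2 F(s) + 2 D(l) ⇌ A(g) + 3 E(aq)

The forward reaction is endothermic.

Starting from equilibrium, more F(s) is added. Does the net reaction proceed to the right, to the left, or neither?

F is a pure solid; its activity is 1 regardless of amount, so Q is unaffected — no shift from this change.

no shift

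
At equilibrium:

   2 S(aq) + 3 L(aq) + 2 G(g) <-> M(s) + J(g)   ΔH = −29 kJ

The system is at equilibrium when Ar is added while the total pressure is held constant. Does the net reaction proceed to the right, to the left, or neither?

left

Adding inert gas at constant total pressure expands the volume and lowers every reacting partial pressure. With Δn_gas = 1 − 2 = -1, Q moves away from K toward the side with fewer gas moles, so the system shifts toward the side with more gas moles — to the left.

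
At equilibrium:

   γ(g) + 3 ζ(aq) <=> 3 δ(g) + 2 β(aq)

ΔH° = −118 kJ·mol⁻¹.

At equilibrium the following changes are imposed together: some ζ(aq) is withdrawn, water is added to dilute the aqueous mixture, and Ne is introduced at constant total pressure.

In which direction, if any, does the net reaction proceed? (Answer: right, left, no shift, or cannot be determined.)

cannot be determined

Removing ζ (aq), a reactant, drives the reaction to the left.
Dilution lowers every aqueous concentration by the same factor. Δn_aq = 2 − 3 = -1, so the system shifts toward the side with more dissolved moles — to the left.
Adding inert gas at constant total pressure expands the volume and lowers every reacting partial pressure. With Δn_gas = 3 − 1 = +2, Q moves away from K toward the side with fewer gas moles, so the system shifts toward the side with more gas moles — to the right.
The individual effects push in opposite directions; without quantitative information the net direction cannot be determined.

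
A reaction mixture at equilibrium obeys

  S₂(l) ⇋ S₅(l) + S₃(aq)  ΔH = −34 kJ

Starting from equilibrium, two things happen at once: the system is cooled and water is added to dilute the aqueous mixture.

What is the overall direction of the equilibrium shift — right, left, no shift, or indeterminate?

right

The forward reaction is exothermic. Lowering T favours the exothermic direction — shift to the right.
Dilution lowers every aqueous concentration by the same factor. Δn_aq = 1 − 0 = +1, so the system shifts toward the side with more dissolved moles — to the right.
All effects act in the same direction — net shift to the right.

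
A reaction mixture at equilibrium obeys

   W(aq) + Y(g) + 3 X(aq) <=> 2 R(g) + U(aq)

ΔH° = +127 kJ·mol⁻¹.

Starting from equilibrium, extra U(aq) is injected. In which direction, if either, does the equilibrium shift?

left

Adding U (aq), a product, drives the reaction to the left.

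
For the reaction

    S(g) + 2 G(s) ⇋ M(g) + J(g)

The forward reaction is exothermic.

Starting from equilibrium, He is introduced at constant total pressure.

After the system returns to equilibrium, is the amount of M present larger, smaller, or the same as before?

Adding inert gas at constant total pressure expands the volume and lowers every reacting partial pressure. With Δn_gas = 2 − 1 = +1, Q moves away from K toward the side with fewer gas moles, so the system shifts toward the side with more gas moles — to the right.
The net shift is to the right. M is a product, so its amount increases.

increases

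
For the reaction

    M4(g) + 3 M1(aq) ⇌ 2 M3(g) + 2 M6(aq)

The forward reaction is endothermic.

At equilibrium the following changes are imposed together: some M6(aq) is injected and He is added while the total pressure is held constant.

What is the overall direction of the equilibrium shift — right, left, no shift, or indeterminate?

Adding M6 (aq), a product, drives the reaction to the left.
Adding inert gas at constant total pressure expands the volume and lowers every reacting partial pressure. With Δn_gas = 2 − 1 = +1, Q moves away from K toward the side with fewer gas moles, so the system shifts toward the side with more gas moles — to the right.
The individual effects push in opposite directions; without quantitative information the net direction cannot be determined.

cannot be determined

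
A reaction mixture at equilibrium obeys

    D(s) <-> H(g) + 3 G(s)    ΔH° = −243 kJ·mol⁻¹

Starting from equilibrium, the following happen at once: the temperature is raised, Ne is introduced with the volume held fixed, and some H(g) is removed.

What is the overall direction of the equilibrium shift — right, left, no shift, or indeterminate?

The forward reaction is exothermic. Raising T favours the endothermic direction — shift to the left.
At constant volume, adding an inert gas leaves every reacting species' partial pressure unchanged, so Q is unchanged — no shift from this change.
Removing H (g), a product, drives the reaction to the right.
The individual effects push in opposite directions; without quantitative information the net direction cannot be determined.

cannot be determined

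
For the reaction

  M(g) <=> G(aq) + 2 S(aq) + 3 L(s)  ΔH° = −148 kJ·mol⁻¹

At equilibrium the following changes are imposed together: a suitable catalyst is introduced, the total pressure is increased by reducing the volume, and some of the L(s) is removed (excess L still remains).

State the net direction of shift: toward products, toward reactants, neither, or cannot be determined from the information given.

A catalyst speeds both forward and reverse rates equally; it changes neither Q nor K — no shift from this change.
Gas moles: reactants 1, products 0 (Δn_gas = -1). Compression shifts the system toward the side with fewer moles of gas — to the right.
L is a pure solid; its activity is 1 regardless of amount, so Q is unaffected — no shift from this change.
Only the nonzero effect(s) matter; the net shift is to the right.

right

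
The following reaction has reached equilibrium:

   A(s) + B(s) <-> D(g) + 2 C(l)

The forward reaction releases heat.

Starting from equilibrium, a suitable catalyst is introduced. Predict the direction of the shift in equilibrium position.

no shift

A catalyst speeds both forward and reverse rates equally; it changes neither Q nor K — no shift from this change.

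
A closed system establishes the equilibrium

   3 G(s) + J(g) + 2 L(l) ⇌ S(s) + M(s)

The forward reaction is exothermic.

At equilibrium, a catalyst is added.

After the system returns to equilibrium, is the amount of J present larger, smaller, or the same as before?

unchanged

A catalyst speeds both forward and reverse rates equally; it changes neither Q nor K — no shift from this change.
No net shift occurs, so the amount of J is unchanged.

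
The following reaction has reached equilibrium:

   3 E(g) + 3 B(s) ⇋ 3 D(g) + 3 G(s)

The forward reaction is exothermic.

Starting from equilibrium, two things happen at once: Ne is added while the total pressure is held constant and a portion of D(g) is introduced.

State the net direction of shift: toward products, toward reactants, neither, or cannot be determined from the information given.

Adding inert gas at constant total pressure expands the volume, scaling every reacting partial pressure by the same factor. Δn_gas = 3 − 3 = 0, so Q is unchanged — no shift.
Adding D (g), a product, drives the reaction to the left.
Only the nonzero effect(s) matter; the net shift is to the left.

left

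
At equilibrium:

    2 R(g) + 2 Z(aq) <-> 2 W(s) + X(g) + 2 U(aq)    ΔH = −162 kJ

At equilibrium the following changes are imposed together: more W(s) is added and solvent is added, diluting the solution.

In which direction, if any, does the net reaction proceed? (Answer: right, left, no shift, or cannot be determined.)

no shift

W is a pure solid; its activity is 1 regardless of amount, so Q is unaffected — no shift from this change.
Dilution scales every aqueous concentration by the same factor. Δn_aq = 2 − 2 = 0, so Q is unchanged — no shift.
None of the changes alters Q relative to K, so there is no net shift.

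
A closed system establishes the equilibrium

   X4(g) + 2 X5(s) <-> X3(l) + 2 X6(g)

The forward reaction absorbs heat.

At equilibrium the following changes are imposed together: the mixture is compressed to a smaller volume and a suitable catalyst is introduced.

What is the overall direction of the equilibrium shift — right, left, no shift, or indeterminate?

left

Gas moles: reactants 1, products 2 (Δn_gas = +1). Compression shifts the system toward the side with fewer moles of gas — to the left.
A catalyst speeds both forward and reverse rates equally; it changes neither Q nor K — no shift from this change.
Only the nonzero effect(s) matter; the net shift is to the left.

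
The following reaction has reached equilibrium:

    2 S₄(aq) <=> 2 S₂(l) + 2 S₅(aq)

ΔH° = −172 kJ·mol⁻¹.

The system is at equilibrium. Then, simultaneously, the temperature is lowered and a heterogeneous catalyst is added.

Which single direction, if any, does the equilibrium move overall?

The forward reaction is exothermic. Lowering T favours the exothermic direction — shift to the right.
A catalyst speeds both forward and reverse rates equally; it changes neither Q nor K — no shift from this change.
Only the nonzero effect(s) matter; the net shift is to the right.

right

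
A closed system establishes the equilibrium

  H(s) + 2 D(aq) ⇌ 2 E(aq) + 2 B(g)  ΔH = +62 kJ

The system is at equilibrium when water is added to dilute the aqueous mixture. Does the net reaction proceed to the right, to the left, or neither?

Dilution scales every aqueous concentration by the same factor. Δn_aq = 2 − 2 = 0, so Q is unchanged — no shift.

no shift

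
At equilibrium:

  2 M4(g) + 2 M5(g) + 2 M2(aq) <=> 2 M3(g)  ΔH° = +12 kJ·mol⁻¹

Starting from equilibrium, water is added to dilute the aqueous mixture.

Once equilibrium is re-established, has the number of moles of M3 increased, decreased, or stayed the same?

Dilution lowers every aqueous concentration by the same factor. Δn_aq = 0 − 2 = -2, so the system shifts toward the side with more dissolved moles — to the left.
The net shift is to the left. M3 is a product, so its amount decreases.

decreases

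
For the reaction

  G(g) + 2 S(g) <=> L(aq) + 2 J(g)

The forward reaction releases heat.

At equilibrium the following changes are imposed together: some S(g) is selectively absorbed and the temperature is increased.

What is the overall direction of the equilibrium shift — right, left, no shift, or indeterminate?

Removing S (g), a reactant, drives the reaction to the left.
The forward reaction is exothermic. Raising T favours the endothermic direction — shift to the left.
All effects act in the same direction — net shift to the left.

left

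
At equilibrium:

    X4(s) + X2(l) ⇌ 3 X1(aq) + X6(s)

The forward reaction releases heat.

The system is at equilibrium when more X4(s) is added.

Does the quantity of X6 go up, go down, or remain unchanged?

X4 is a pure solid; its activity is 1 regardless of amount, so Q is unaffected — no shift from this change.
No net shift occurs, so the amount of X6 is unchanged.

unchanged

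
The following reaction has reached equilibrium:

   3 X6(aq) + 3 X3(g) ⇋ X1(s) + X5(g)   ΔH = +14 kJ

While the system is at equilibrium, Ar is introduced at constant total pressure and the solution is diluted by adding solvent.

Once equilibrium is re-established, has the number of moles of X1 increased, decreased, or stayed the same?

Adding inert gas at constant total pressure expands the volume and lowers every reacting partial pressure. With Δn_gas = 1 − 3 = -2, Q moves away from K toward the side with fewer gas moles, so the system shifts toward the side with more gas moles — to the left.
Dilution lowers every aqueous concentration by the same factor. Δn_aq = 0 − 3 = -3, so the system shifts toward the side with more dissolved moles — to the left.
The net shift is to the left. X1 is a product, so its amount decreases.

decreases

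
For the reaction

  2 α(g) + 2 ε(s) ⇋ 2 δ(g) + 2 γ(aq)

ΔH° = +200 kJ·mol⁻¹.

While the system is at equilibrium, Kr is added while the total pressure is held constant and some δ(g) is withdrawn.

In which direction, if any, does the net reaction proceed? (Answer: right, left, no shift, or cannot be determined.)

right

Adding inert gas at constant total pressure expands the volume, scaling every reacting partial pressure by the same factor. Δn_gas = 2 − 2 = 0, so Q is unchanged — no shift.
Removing δ (g), a product, drives the reaction to the right.
Only the nonzero effect(s) matter; the net shift is to the right.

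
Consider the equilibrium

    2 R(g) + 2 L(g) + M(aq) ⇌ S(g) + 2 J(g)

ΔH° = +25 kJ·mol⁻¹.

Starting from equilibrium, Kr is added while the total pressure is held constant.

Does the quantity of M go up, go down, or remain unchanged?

Adding inert gas at constant total pressure expands the volume and lowers every reacting partial pressure. With Δn_gas = 3 − 4 = -1, Q moves away from K toward the side with fewer gas moles, so the system shifts toward the side with more gas moles — to the left.
The net shift is to the left. M is a reactant, so its amount increases.

increases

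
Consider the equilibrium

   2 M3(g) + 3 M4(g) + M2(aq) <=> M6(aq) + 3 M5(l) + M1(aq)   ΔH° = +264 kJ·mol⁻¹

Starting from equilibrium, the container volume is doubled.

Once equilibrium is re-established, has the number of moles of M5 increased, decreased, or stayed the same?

Gas moles: reactants 5, products 0 (Δn_gas = -5). Expansion shifts the system toward the side with more moles of gas — to the left.
The net shift is to the left. M5 is a product, so its amount decreases.

decreases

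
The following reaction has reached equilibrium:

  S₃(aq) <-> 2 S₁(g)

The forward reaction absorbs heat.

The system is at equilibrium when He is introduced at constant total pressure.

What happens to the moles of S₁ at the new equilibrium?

Adding inert gas at constant total pressure expands the volume and lowers every reacting partial pressure. With Δn_gas = 2 − 0 = +2, Q moves away from K toward the side with fewer gas moles, so the system shifts toward the side with more gas moles — to the right.
The net shift is to the right. S₁ is a product, so its amount increases.

increases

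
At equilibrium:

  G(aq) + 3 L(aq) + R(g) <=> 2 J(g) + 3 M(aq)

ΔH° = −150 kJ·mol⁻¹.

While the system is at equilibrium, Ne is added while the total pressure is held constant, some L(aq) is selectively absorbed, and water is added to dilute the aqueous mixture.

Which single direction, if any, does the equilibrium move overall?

Adding inert gas at constant total pressure expands the volume and lowers every reacting partial pressure. With Δn_gas = 2 − 1 = +1, Q moves away from K toward the side with fewer gas moles, so the system shifts toward the side with more gas moles — to the right.
Removing L (aq), a reactant, drives the reaction to the left.
Dilution lowers every aqueous concentration by the same factor. Δn_aq = 3 − 4 = -1, so the system shifts toward the side with more dissolved moles — to the left.
The individual effects push in opposite directions; without quantitative information the net direction cannot be determined.

cannot be determined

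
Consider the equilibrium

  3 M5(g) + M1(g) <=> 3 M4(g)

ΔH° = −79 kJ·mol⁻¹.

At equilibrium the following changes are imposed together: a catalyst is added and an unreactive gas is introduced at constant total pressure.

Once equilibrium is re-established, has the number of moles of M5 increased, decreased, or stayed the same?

A catalyst speeds both forward and reverse rates equally; it changes neither Q nor K — no shift from this change.
Adding inert gas at constant total pressure expands the volume and lowers every reacting partial pressure. With Δn_gas = 3 − 4 = -1, Q moves away from K toward the side with fewer gas moles, so the system shifts toward the side with more gas moles — to the left.
The net shift is to the left. M5 is a reactant, so its amount increases.

increases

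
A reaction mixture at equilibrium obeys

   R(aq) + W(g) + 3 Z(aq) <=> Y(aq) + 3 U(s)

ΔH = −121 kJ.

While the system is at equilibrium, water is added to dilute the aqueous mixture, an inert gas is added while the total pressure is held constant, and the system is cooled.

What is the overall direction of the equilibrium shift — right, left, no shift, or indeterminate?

cannot be determined

Dilution lowers every aqueous concentration by the same factor. Δn_aq = 1 − 4 = -3, so the system shifts toward the side with more dissolved moles — to the left.
Adding inert gas at constant total pressure expands the volume and lowers every reacting partial pressure. With Δn_gas = 0 − 1 = -1, Q moves away from K toward the side with fewer gas moles, so the system shifts toward the side with more gas moles — to the left.
The forward reaction is exothermic. Lowering T favours the exothermic direction — shift to the right.
The individual effects push in opposite directions; without quantitative information the net direction cannot be determined.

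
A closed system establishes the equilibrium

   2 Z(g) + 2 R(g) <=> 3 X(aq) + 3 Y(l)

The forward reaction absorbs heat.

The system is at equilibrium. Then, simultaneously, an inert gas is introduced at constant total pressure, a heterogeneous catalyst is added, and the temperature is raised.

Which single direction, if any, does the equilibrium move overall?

cannot be determined

Adding inert gas at constant total pressure expands the volume and lowers every reacting partial pressure. With Δn_gas = 0 − 4 = -4, Q moves away from K toward the side with fewer gas moles, so the system shifts toward the side with more gas moles — to the left.
A catalyst speeds both forward and reverse rates equally; it changes neither Q nor K — no shift from this change.
The forward reaction is endothermic. Raising T favours the endothermic direction — shift to the right.
The individual effects push in opposite directions; without quantitative information the net direction cannot be determined.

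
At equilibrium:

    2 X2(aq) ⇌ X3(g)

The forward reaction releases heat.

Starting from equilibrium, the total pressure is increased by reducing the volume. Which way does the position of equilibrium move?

left

Gas moles: reactants 0, products 1 (Δn_gas = +1). Compression shifts the system toward the side with fewer moles of gas — to the left.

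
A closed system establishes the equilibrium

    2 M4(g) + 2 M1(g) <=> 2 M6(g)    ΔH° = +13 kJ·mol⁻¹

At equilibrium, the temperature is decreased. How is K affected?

K depends on temperature via the van 't Hoff relation. The forward reaction is endothermic, so lowering T decreases K.

decreases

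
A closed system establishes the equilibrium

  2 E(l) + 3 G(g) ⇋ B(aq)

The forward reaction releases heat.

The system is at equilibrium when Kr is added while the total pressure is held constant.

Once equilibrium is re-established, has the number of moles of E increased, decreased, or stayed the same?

increases

Adding inert gas at constant total pressure expands the volume and lowers every reacting partial pressure. With Δn_gas = 0 − 3 = -3, Q moves away from K toward the side with fewer gas moles, so the system shifts toward the side with more gas moles — to the left.
The net shift is to the left. E is a reactant, so its amount increases.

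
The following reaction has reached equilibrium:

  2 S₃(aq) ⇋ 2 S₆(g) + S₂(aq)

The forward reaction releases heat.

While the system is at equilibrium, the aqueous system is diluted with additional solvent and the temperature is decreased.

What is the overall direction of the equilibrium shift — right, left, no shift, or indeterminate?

cannot be determined

Dilution lowers every aqueous concentration by the same factor. Δn_aq = 1 − 2 = -1, so the system shifts toward the side with more dissolved moles — to the left.
The forward reaction is exothermic. Lowering T favours the exothermic direction — shift to the right.
The individual effects push in opposite directions; without quantitative information the net direction cannot be determined.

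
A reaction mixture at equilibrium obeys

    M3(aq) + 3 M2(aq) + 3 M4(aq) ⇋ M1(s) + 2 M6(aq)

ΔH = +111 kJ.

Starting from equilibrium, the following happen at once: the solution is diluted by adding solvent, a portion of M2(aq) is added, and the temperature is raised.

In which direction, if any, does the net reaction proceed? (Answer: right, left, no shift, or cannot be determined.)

cannot be determined

Dilution lowers every aqueous concentration by the same factor. Δn_aq = 2 − 7 = -5, so the system shifts toward the side with more dissolved moles — to the left.
Adding M2 (aq), a reactant, drives the reaction to the right.
The forward reaction is endothermic. Raising T favours the endothermic direction — shift to the right.
The individual effects push in opposite directions; without quantitative information the net direction cannot be determined.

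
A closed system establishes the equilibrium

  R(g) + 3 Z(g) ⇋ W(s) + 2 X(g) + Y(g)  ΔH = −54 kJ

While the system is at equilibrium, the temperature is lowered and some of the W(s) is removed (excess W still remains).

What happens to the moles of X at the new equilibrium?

increases

The forward reaction is exothermic. Lowering T favours the exothermic direction — shift to the right.
W is a pure solid; its activity is 1 regardless of amount, so Q is unaffected — no shift from this change.
The net shift is to the right. X is a product, so its amount increases.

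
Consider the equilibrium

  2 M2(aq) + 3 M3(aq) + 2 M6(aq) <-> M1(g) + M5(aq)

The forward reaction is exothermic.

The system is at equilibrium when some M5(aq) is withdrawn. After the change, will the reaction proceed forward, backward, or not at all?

Removing M5 (aq), a product, drives the reaction to the right.

right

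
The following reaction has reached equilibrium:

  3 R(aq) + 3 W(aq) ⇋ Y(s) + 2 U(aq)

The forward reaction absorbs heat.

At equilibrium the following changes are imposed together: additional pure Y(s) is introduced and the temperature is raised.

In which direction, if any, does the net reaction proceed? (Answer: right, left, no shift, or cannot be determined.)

Y is a pure solid; its activity is 1 regardless of amount, so Q is unaffected — no shift from this change.
The forward reaction is endothermic. Raising T favours the endothermic direction — shift to the right.
Only the nonzero effect(s) matter; the net shift is to the right.

right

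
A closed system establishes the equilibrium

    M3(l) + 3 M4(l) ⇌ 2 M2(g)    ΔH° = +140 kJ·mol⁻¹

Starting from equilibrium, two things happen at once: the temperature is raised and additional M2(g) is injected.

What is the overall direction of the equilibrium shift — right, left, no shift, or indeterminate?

The forward reaction is endothermic. Raising T favours the endothermic direction — shift to the right.
Adding M2 (g), a product, drives the reaction to the left.
The individual effects push in opposite directions; without quantitative information the net direction cannot be determined.

cannot be determined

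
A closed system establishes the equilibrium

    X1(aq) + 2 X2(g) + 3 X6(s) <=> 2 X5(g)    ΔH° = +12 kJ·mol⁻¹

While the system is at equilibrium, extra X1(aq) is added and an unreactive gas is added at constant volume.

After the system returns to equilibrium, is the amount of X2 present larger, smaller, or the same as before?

Adding X1 (aq), a reactant, drives the reaction to the right.
At constant volume, adding an inert gas leaves every reacting species' partial pressure unchanged, so Q is unchanged — no shift from this change.
The net shift is to the right. X2 is a reactant, so its amount decreases.

decreases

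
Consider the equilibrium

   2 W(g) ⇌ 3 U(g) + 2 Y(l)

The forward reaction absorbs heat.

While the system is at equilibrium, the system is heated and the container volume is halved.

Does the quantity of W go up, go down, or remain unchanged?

cannot be determined

The forward reaction is endothermic. Raising T favours the endothermic direction — shift to the right.
Gas moles: reactants 2, products 3 (Δn_gas = +1). Compression shifts the system toward the side with fewer moles of gas — to the left.
The two effects oppose each other, so the net shift — and hence the change in W — cannot be determined from the given information.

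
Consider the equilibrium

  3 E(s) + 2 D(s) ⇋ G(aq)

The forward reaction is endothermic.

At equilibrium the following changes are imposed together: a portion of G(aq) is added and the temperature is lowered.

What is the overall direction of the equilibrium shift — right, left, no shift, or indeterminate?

Adding G (aq), a product, drives the reaction to the left.
The forward reaction is endothermic. Lowering T favours the exothermic direction — shift to the left.
All effects act in the same direction — net shift to the left.

left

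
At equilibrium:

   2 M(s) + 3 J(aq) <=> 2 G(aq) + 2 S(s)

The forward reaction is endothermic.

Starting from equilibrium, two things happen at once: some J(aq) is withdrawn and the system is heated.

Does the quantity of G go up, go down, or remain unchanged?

Removing J (aq), a reactant, drives the reaction to the left.
The forward reaction is endothermic. Raising T favours the endothermic direction — shift to the right.
The two effects oppose each other, so the net shift — and hence the change in G — cannot be determined from the given information.

cannot be determined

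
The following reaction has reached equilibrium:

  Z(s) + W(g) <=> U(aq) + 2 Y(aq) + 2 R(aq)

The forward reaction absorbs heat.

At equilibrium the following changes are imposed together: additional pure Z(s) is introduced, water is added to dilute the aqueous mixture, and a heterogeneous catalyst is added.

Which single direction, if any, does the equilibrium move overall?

right

Z is a pure solid; its activity is 1 regardless of amount, so Q is unaffected — no shift from this change.
Dilution lowers every aqueous concentration by the same factor. Δn_aq = 5 − 0 = +5, so the system shifts toward the side with more dissolved moles — to the right.
A catalyst speeds both forward and reverse rates equally; it changes neither Q nor K — no shift from this change.
Only the nonzero effect(s) matter; the net shift is to the right.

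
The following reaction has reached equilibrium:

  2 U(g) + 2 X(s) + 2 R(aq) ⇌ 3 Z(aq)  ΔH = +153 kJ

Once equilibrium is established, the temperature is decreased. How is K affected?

decreases

K depends on temperature via the van 't Hoff relation. The forward reaction is endothermic, so lowering T decreases K.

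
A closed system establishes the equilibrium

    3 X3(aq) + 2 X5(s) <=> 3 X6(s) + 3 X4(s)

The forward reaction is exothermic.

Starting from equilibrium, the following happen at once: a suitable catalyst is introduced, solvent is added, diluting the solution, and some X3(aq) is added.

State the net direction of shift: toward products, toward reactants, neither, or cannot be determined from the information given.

cannot be determined

A catalyst speeds both forward and reverse rates equally; it changes neither Q nor K — no shift from this change.
Dilution lowers every aqueous concentration by the same factor. Δn_aq = 0 − 3 = -3, so the system shifts toward the side with more dissolved moles — to the left.
Adding X3 (aq), a reactant, drives the reaction to the right.
The individual effects push in opposite directions; without quantitative information the net direction cannot be determined.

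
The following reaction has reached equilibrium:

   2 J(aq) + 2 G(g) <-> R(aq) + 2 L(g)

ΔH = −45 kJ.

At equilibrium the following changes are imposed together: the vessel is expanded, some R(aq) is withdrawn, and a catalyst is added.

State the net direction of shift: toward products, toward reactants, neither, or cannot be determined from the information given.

right

Gas moles: reactants 2, products 2. Δn_gas = 0, so a volume change leaves Q equal to K — no shift from this change.
Removing R (aq), a product, drives the reaction to the right.
A catalyst speeds both forward and reverse rates equally; it changes neither Q nor K — no shift from this change.
Only the nonzero effect(s) matter; the net shift is to the right.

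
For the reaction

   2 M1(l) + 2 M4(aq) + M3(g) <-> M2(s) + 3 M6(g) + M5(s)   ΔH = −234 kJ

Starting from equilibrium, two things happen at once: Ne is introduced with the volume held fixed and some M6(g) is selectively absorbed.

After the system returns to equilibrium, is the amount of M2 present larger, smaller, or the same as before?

increases

At constant volume, adding an inert gas leaves every reacting species' partial pressure unchanged, so Q is unchanged — no shift from this change.
Removing M6 (g), a product, drives the reaction to the right.
The net shift is to the right. M2 is a product, so its amount increases.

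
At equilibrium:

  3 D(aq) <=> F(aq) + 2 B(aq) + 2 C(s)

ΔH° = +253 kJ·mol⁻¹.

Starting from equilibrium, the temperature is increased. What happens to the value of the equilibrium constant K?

increases

K depends on temperature via the van 't Hoff relation. The forward reaction is endothermic, so raising T increases K.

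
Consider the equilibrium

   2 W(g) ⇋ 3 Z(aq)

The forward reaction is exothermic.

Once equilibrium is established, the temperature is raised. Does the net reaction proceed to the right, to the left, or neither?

The forward reaction is exothermic. Raising T favours the endothermic direction — shift to the left.

left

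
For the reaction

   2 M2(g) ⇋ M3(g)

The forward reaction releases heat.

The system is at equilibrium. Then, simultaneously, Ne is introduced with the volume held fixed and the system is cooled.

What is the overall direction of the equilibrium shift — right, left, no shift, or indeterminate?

right

At constant volume, adding an inert gas leaves every reacting species' partial pressure unchanged, so Q is unchanged — no shift from this change.
The forward reaction is exothermic. Lowering T favours the exothermic direction — shift to the right.
Only the nonzero effect(s) matter; the net shift is to the right.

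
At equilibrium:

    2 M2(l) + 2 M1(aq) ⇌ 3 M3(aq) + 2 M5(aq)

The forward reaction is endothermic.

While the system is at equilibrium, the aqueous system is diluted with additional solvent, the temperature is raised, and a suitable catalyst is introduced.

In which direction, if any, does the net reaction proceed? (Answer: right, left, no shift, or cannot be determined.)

Dilution lowers every aqueous concentration by the same factor. Δn_aq = 5 − 2 = +3, so the system shifts toward the side with more dissolved moles — to the right.
The forward reaction is endothermic. Raising T favours the endothermic direction — shift to the right.
A catalyst speeds both forward and reverse rates equally; it changes neither Q nor K — no shift from this change.
Only the nonzero effect(s) matter; the net shift is to the right.

right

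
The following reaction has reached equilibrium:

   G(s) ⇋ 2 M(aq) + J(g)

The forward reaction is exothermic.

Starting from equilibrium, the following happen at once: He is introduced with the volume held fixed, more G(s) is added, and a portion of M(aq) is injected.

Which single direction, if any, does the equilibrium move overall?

left

At constant volume, adding an inert gas leaves every reacting species' partial pressure unchanged, so Q is unchanged — no shift from this change.
G is a pure solid; its activity is 1 regardless of amount, so Q is unaffected — no shift from this change.
Adding M (aq), a product, drives the reaction to the left.
Only the nonzero effect(s) matter; the net shift is to the left.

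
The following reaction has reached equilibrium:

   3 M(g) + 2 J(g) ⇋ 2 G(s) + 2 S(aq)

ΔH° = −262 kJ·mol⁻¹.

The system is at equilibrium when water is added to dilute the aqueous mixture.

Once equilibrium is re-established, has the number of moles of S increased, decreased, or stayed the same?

increases

Dilution lowers every aqueous concentration by the same factor. Δn_aq = 2 − 0 = +2, so the system shifts toward the side with more dissolved moles — to the right.
The net shift is to the right. S is a product, so its amount increases.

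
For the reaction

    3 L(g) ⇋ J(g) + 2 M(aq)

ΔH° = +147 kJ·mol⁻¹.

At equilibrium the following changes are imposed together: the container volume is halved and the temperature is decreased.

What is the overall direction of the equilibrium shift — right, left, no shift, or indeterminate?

Gas moles: reactants 3, products 1 (Δn_gas = -2). Compression shifts the system toward the side with fewer moles of gas — to the right.
The forward reaction is endothermic. Lowering T favours the exothermic direction — shift to the left.
The individual effects push in opposite directions; without quantitative information the net direction cannot be determined.

cannot be determined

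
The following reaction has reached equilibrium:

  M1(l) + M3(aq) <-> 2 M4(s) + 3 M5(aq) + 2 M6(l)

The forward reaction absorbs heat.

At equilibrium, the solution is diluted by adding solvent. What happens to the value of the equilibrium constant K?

The equilibrium constant depends only on temperature. This perturbation may move the position of equilibrium, but since T is unchanged, K itself is unchanged.

unchanged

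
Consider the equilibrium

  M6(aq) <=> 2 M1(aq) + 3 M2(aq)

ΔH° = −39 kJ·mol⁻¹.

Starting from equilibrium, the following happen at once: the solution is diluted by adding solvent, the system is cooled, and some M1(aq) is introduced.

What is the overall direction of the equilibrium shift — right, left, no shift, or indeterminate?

cannot be determined

Dilution lowers every aqueous concentration by the same factor. Δn_aq = 5 − 1 = +4, so the system shifts toward the side with more dissolved moles — to the right.
The forward reaction is exothermic. Lowering T favours the exothermic direction — shift to the right.
Adding M1 (aq), a product, drives the reaction to the left.
The individual effects push in opposite directions; without quantitative information the net direction cannot be determined.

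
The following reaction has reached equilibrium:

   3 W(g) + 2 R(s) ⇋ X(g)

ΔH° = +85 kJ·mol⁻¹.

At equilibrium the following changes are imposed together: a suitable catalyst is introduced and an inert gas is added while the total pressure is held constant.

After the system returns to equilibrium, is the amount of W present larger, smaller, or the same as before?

A catalyst speeds both forward and reverse rates equally; it changes neither Q nor K — no shift from this change.
Adding inert gas at constant total pressure expands the volume and lowers every reacting partial pressure. With Δn_gas = 1 − 3 = -2, Q moves away from K toward the side with fewer gas moles, so the system shifts toward the side with more gas moles — to the left.
The net shift is to the left. W is a reactant, so its amount increases.

increases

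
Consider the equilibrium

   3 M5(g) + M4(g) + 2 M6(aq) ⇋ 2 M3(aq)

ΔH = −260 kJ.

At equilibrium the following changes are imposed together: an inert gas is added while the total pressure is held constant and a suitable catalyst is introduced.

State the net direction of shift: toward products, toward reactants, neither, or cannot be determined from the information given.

left

Adding inert gas at constant total pressure expands the volume and lowers every reacting partial pressure. With Δn_gas = 0 − 4 = -4, Q moves away from K toward the side with fewer gas moles, so the system shifts toward the side with more gas moles — to the left.
A catalyst speeds both forward and reverse rates equally; it changes neither Q nor K — no shift from this change.
Only the nonzero effect(s) matter; the net shift is to the left.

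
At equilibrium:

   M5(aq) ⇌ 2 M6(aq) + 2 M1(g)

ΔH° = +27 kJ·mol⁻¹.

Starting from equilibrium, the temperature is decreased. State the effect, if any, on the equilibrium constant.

K depends on temperature via the van 't Hoff relation. The forward reaction is endothermic, so lowering T decreases K.

decreases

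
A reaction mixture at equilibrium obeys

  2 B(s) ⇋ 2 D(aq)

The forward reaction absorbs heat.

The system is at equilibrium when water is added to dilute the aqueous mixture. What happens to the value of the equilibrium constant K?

unchanged

The equilibrium constant depends only on temperature. This perturbation may move the position of equilibrium, but since T is unchanged, K itself is unchanged.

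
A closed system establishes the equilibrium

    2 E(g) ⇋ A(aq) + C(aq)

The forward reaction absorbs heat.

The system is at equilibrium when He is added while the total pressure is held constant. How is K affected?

The equilibrium constant depends only on temperature. This perturbation may move the position of equilibrium, but since T is unchanged, K itself is unchanged.

unchanged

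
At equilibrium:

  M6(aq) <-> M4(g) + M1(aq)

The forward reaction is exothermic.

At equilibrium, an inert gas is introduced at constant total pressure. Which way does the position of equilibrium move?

right

Adding inert gas at constant total pressure expands the volume and lowers every reacting partial pressure. With Δn_gas = 1 − 0 = +1, Q moves away from K toward the side with fewer gas moles, so the system shifts toward the side with more gas moles — to the right.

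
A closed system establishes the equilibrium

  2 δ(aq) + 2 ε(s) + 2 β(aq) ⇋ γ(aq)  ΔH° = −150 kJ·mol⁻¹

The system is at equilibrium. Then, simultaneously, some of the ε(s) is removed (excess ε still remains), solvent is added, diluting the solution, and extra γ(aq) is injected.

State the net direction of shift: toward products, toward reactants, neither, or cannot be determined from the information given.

left

ε is a pure solid; its activity is 1 regardless of amount, so Q is unaffected — no shift from this change.
Dilution lowers every aqueous concentration by the same factor. Δn_aq = 1 − 4 = -3, so the system shifts toward the side with more dissolved moles — to the left.
Adding γ (aq), a product, drives the reaction to the left.
Only the nonzero effect(s) matter; the net shift is to the left.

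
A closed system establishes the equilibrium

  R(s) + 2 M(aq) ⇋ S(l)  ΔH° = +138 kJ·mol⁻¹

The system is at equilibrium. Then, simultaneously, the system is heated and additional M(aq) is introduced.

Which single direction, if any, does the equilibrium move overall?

right

The forward reaction is endothermic. Raising T favours the endothermic direction — shift to the right.
Adding M (aq), a reactant, drives the reaction to the right.
All effects act in the same direction — net shift to the right.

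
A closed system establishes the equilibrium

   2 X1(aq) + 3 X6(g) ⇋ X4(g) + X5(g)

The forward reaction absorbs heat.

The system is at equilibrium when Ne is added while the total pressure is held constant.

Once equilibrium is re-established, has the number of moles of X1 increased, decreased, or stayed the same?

increases

Adding inert gas at constant total pressure expands the volume and lowers every reacting partial pressure. With Δn_gas = 2 − 3 = -1, Q moves away from K toward the side with fewer gas moles, so the system shifts toward the side with more gas moles — to the left.
The net shift is to the left. X1 is a reactant, so its amount increases.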